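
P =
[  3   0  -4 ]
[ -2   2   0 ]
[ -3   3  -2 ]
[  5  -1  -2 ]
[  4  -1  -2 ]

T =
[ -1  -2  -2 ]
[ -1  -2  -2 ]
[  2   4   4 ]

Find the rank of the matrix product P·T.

1

First compute PT:
[[-11, -22, -22],
 [  0,   0,   0],
 [ -4,  -8,  -8],
 [ -8, -16, -16],
 [ -7, -14, -14]]
Now row reduce the product.
R3 ← R3 − (4/11)·R1: [0, 0, 0]
R4 ← R4 − (8/11)·R1: [0, 0, 0]
R5 ← R5 − (7/11)·R1: [0, 0, 0]
1 nonzero row, so rank(PT) = 1.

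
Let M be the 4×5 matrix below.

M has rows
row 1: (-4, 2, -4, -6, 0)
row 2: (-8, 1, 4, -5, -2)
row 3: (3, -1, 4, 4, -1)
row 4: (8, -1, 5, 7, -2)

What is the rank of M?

Row reduce to echelon form.
R2 ← R2 − (2)·R1: [0, -3, 12, 7, -2]
R3 ← R3 + (3/4)·R1: [0, 1/2, 1, -1/2, -1]
R4 ← R4 + (2)·R1: [0, 3, -3, -5, -2]
R3 ← R3 + (1/6)·R2: [0, 0, 3, 2/3, -4/3]
R4 ← R4 + R2: [0, 0, 9, 2, -4]
R4 ← R4 − (3)·R3: [0, 0, 0, 0, 0]
Echelon form has 3 nonzero rows, so rank(M) = 3.

3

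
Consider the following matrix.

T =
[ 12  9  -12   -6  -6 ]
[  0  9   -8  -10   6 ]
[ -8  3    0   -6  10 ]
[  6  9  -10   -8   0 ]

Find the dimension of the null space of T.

Row reduce to echelon form.
R3 ← R3 + (2/3)·R1: [0, 9, -8, -10, 6]
R4 ← R4 − (1/2)·R1: [0, 9/2, -4, -5, 3]
R3 ← R3 − R2: [0, 0, 0, 0, 0]
R4 ← R4 − (1/2)·R2: [0, 0, 0, 0, 0]
2 nonzero rows, so rank(T) = 2.
T has 5 columns; by rank–nullity, nullity = 5 − 2 = 3.

3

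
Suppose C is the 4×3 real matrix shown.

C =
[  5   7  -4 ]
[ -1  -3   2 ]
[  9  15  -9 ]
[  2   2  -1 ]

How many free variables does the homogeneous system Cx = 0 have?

1

Row reduce to echelon form.
R2 ← R2 + (1/5)·R1: [0, -8/5, 6/5]
R3 ← R3 − (9/5)·R1: [0, 12/5, -9/5]
R4 ← R4 − (2/5)·R1: [0, -4/5, 3/5]
R3 ← R3 + (3/2)·R2: [0, 0, 0]
R4 ← R4 − (1/2)·R2: [0, 0, 0]
2 nonzero rows, so rank(C) = 2.
C has 3 columns; by rank–nullity, nullity = 3 − 2 = 1.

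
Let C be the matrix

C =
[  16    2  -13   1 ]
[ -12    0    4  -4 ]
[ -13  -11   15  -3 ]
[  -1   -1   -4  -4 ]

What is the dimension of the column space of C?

Row reduce to echelon form.
R2 ← R2 + (3/4)·R1: [0, 3/2, -23/4, -13/4]
R3 ← R3 + (13/16)·R1: [0, -75/8, 71/16, -35/16]
R4 ← R4 + (1/16)·R1: [0, -7/8, -77/16, -63/16]
R3 ← R3 + (25/4)·R2: [0, 0, -63/2, -45/2]
R4 ← R4 + (7/12)·R2: [0, 0, -49/6, -35/6]
R4 ← R4 − (7/27)·R3: [0, 0, 0, 0]
Echelon form has 3 nonzero rows, so rank(C) = 3.
The column space has dimension equal to the rank: 3.

3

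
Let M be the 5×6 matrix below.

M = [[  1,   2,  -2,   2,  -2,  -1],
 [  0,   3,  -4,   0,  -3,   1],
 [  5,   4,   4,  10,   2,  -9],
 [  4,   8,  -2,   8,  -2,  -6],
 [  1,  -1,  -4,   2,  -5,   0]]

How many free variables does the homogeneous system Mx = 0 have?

Row reduce to echelon form.
R3 ← R3 − (5)·R1: [0, -6, 14, 0, 12, -4]
R4 ← R4 − (4)·R1: [0, 0, 6, 0, 6, -2]
R5 ← R5 − R1: [0, -3, -2, 0, -3, 1]
R3 ← R3 + (2)·R2: [0, 0, 6, 0, 6, -2]
R5 ← R5 + R2: [0, 0, -6, 0, -6, 2]
R4 ← R4 − R3: [0, 0, 0, 0, 0, 0]
R5 ← R5 + R3: [0, 0, 0, 0, 0, 0]
3 nonzero rows, so rank(M) = 3.
M has 6 columns; by rank–nullity, nullity = 6 − 3 = 3.

3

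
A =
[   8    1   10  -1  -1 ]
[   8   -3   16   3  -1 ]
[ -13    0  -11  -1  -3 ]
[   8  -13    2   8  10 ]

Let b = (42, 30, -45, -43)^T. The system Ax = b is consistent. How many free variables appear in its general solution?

Row reduce the augmented matrix [A | b].
R2 ← R2 − R1: [0, -4, 6, 4, 0, -12]
R3 ← R3 + (13/8)·R1: [0, 13/8, 21/4, -21/8, -37/8, 93/4]
R4 ← R4 − R1: [0, -14, -8, 9, 11, -85]
R3 ← R3 + (13/32)·R2: [0, 0, 123/16, -1, -37/8, 147/8]
R4 ← R4 − (7/2)·R2: [0, 0, -29, -5, 11, -43]
R4 ← R4 + (464/123)·R3: [0, 0, 0, -1079/123, -793/123, 1079/41]
The echelon form has 4 nonzero rows, and every pivot lies in the first 5 columns, so rank(A) = rank([A|b]) = 4.
The system is consistent.
Free variables = (unknowns) − (rank) = 5 − 4 = 1.

1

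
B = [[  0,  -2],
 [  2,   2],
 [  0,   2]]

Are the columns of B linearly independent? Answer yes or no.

yes

Row reduce B to echelon form.
Swap R1 ↔ R2
R3 ← R3 + R2: [0, 0]
2 pivots among 2 columns.
Every column is a pivot column, so the columns are linearly independent.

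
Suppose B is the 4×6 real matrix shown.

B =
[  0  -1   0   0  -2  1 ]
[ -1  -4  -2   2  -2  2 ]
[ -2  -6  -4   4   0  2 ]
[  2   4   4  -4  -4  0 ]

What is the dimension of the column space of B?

Row reduce to echelon form.
Swap R1 ↔ R2
R3 ← R3 − (2)·R1: [0, 2, 0, 0, 4, -2]
R4 ← R4 + (2)·R1: [0, -4, 0, 0, -8, 4]
R3 ← R3 + (2)·R2: [0, 0, 0, 0, 0, 0]
R4 ← R4 − (4)·R2: [0, 0, 0, 0, 0, 0]
Echelon form has 2 nonzero rows, so rank(B) = 2.
The column space has dimension equal to the rank: 2.

2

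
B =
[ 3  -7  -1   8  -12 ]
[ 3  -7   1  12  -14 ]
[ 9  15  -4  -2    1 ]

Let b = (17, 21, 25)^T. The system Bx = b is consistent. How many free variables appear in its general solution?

Row reduce the augmented matrix [B | b].
R2 ← R2 − R1: [0, 0, 2, 4, -2, 4]
R3 ← R3 − (3)·R1: [0, 36, -1, -26, 37, -26]
Swap R2 ↔ R3
The echelon form has 3 nonzero rows, and every pivot lies in the first 5 columns, so rank(B) = rank([B|b]) = 3.
The system is consistent.
Free variables = (unknowns) − (rank) = 5 − 3 = 2.

2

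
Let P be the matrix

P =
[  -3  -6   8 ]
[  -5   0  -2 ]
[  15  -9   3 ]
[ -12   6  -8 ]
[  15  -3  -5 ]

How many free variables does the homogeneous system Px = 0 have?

0

Row reduce to echelon form.
R2 ← R2 − (5/3)·R1: [0, 10, -46/3]
R3 ← R3 + (5)·R1: [0, -39, 43]
R4 ← R4 − (4)·R1: [0, 30, -40]
R5 ← R5 + (5)·R1: [0, -33, 35]
R3 ← R3 + (39/10)·R2: [0, 0, -84/5]
R4 ← R4 − (3)·R2: [0, 0, 6]
R5 ← R5 + (33/10)·R2: [0, 0, -78/5]
R4 ← R4 + (5/14)·R3: [0, 0, 0]
R5 ← R5 − (13/14)·R3: [0, 0, 0]
3 nonzero rows, so rank(P) = 3.
P has 3 columns; by rank–nullity, nullity = 3 − 3 = 0.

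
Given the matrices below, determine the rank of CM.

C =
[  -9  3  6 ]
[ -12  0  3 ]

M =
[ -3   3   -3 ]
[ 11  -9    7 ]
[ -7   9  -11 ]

2

First compute CM:
[[ 18,   0, -18],
 [ 15,  -9,   3]]
Now row reduce the product.
R2 ← R2 − (5/6)·R1: [0, -9, 18]
2 nonzero rows, so rank(CM) = 2.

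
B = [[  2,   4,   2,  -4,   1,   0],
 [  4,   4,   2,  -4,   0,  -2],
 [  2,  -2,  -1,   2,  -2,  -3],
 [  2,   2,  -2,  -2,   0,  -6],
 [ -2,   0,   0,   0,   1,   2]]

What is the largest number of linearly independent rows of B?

3

Row reduce to echelon form.
R2 ← R2 − (2)·R1: [0, -4, -2, 4, -2, -2]
R3 ← R3 − R1: [0, -6, -3, 6, -3, -3]
R4 ← R4 − R1: [0, -2, -4, 2, -1, -6]
R5 ← R5 + R1: [0, 4, 2, -4, 2, 2]
R3 ← R3 − (3/2)·R2: [0, 0, 0, 0, 0, 0]
R4 ← R4 − (1/2)·R2: [0, 0, -3, 0, 0, -5]
R5 ← R5 + R2: [0, 0, 0, 0, 0, 0]
Swap R3 ↔ R4
Echelon form has 3 nonzero rows, so rank(B) = 3.
The rank gives the maximum number of linearly independent rows: 3.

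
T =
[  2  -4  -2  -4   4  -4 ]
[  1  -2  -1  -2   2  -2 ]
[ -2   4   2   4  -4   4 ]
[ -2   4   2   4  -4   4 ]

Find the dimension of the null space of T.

5

Row reduce to echelon form.
R2 ← R2 − (1/2)·R1: [0, 0, 0, 0, 0, 0]
R3 ← R3 + R1: [0, 0, 0, 0, 0, 0]
R4 ← R4 + R1: [0, 0, 0, 0, 0, 0]
1 nonzero row, so rank(T) = 1.
T has 6 columns; by rank–nullity, nullity = 6 − 1 = 5.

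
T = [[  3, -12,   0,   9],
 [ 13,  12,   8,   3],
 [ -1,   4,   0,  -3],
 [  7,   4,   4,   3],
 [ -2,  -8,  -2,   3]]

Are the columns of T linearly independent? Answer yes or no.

no

Row reduce T to echelon form.
R2 ← R2 − (13/3)·R1: [0, 64, 8, -36]
R3 ← R3 + (1/3)·R1: [0, 0, 0, 0]
R4 ← R4 − (7/3)·R1: [0, 32, 4, -18]
R5 ← R5 + (2/3)·R1: [0, -16, -2, 9]
R4 ← R4 − (1/2)·R2: [0, 0, 0, 0]
R5 ← R5 + (1/4)·R2: [0, 0, 0, 0]
2 pivots among 4 columns.
Only 2 < 4 pivot columns, so the columns are linearly dependent.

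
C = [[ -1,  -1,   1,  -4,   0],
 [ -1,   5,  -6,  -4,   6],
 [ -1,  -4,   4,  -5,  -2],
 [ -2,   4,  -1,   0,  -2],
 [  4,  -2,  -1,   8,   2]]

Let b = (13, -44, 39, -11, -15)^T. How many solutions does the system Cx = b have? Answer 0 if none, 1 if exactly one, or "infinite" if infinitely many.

infinite

Row reduce the augmented matrix [C | b].
R2 ← R2 − R1: [0, 6, -7, 0, 6, -57]
R3 ← R3 − R1: [0, -3, 3, -1, -2, 26]
R4 ← R4 − (2)·R1: [0, 6, -3, 8, -2, -37]
R5 ← R5 + (4)·R1: [0, -6, 3, -8, 2, 37]
R3 ← R3 + (1/2)·R2: [0, 0, -1/2, -1, 1, -5/2]
R4 ← R4 − R2: [0, 0, 4, 8, -8, 20]
R5 ← R5 + R2: [0, 0, -4, -8, 8, -20]
R4 ← R4 + (8)·R3: [0, 0, 0, 0, 0, 0]
R5 ← R5 − (8)·R3: [0, 0, 0, 0, 0, 0]
The echelon form has 3 nonzero rows, and every pivot lies in the first 5 columns, so rank(C) = rank([C|b]) = 3.
The system is consistent.
rank = 3 < 5 unknowns, so there are infinitely many solutions.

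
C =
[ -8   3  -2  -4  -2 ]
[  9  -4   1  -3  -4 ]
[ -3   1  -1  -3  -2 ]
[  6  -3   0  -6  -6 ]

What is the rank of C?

Row reduce to echelon form.
R2 ← R2 + (9/8)·R1: [0, -5/8, -5/4, -15/2, -25/4]
R3 ← R3 − (3/8)·R1: [0, -1/8, -1/4, -3/2, -5/4]
R4 ← R4 + (3/4)·R1: [0, -3/4, -3/2, -9, -15/2]
R3 ← R3 − (1/5)·R2: [0, 0, 0, 0, 0]
R4 ← R4 − (6/5)·R2: [0, 0, 0, 0, 0]
Echelon form has 2 nonzero rows, so rank(C) = 2.

2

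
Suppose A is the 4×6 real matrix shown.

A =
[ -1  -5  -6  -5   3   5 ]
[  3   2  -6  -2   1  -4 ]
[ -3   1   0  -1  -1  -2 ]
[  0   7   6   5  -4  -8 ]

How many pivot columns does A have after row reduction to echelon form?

Row reduce to echelon form.
R2 ← R2 + (3)·R1: [0, -13, -24, -17, 10, 11]
R3 ← R3 − (3)·R1: [0, 16, 18, 14, -10, -17]
R3 ← R3 + (16/13)·R2: [0, 0, -150/13, -90/13, 30/13, -45/13]
R4 ← R4 + (7/13)·R2: [0, 0, -90/13, -54/13, 18/13, -27/13]
R4 ← R4 − (3/5)·R3: [0, 0, 0, 0, 0, 0]
Echelon form has 3 nonzero rows, so rank(A) = 3.
Each nonzero row contributes one pivot column: 3 pivot columns.

3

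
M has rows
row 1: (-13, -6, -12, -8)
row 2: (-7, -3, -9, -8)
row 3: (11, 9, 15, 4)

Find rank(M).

Row reduce to echelon form.
R2 ← R2 − (7/13)·R1: [0, 3/13, -33/13, -48/13]
R3 ← R3 + (11/13)·R1: [0, 51/13, 63/13, -36/13]
R3 ← R3 − (17)·R2: [0, 0, 48, 60]
Echelon form has 3 nonzero rows, so rank(M) = 3.

3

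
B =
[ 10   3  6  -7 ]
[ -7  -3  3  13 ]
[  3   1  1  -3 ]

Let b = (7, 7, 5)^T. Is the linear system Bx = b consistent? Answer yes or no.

Row reduce the augmented matrix [B | b].
R2 ← R2 + (7/10)·R1: [0, -9/10, 36/5, 81/10, 119/10]
R3 ← R3 − (3/10)·R1: [0, 1/10, -4/5, -9/10, 29/10]
R3 ← R3 + (1/9)·R2: [0, 0, 0, 0, 38/9]
The echelon form has 3 nonzero rows; the last pivot sits in the augmented column, so rank(B) = 2 but rank([B|b]) = 3.
Since the ranks differ, the system is inconsistent.

no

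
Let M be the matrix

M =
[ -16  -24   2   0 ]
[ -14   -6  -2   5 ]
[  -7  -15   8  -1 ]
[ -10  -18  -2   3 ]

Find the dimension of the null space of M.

0

Row reduce to echelon form.
R2 ← R2 − (7/8)·R1: [0, 15, -15/4, 5]
R3 ← R3 − (7/16)·R1: [0, -9/2, 57/8, -1]
R4 ← R4 − (5/8)·R1: [0, -3, -13/4, 3]
R3 ← R3 + (3/10)·R2: [0, 0, 6, 1/2]
R4 ← R4 + (1/5)·R2: [0, 0, -4, 4]
R4 ← R4 + (2/3)·R3: [0, 0, 0, 13/3]
4 nonzero rows, so rank(M) = 4.
M has 4 columns; by rank–nullity, nullity = 4 − 4 = 0.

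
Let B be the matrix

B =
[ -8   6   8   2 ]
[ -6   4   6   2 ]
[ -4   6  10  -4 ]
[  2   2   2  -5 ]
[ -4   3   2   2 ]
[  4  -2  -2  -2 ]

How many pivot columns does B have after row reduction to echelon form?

Row reduce to echelon form.
R2 ← R2 − (3/4)·R1: [0, -1/2, 0, 1/2]
R3 ← R3 − (1/2)·R1: [0, 3, 6, -5]
R4 ← R4 + (1/4)·R1: [0, 7/2, 4, -9/2]
R5 ← R5 − (1/2)·R1: [0, 0, -2, 1]
R6 ← R6 + (1/2)·R1: [0, 1, 2, -1]
R3 ← R3 + (6)·R2: [0, 0, 6, -2]
R4 ← R4 + (7)·R2: [0, 0, 4, -1]
R6 ← R6 + (2)·R2: [0, 0, 2, 0]
R4 ← R4 − (2/3)·R3: [0, 0, 0, 1/3]
R5 ← R5 + (1/3)·R3: [0, 0, 0, 1/3]
R6 ← R6 − (1/3)·R3: [0, 0, 0, 2/3]
R5 ← R5 − R4: [0, 0, 0, 0]
R6 ← R6 − (2)·R4: [0, 0, 0, 0]
Echelon form has 4 nonzero rows, so rank(B) = 4.
Each nonzero row contributes one pivot column: 4 pivot columns.

4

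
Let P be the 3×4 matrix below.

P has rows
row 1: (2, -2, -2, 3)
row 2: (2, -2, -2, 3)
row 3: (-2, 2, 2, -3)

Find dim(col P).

1

Row reduce to echelon form.
R2 ← R2 − R1: [0, 0, 0, 0]
R3 ← R3 + R1: [0, 0, 0, 0]
Echelon form has 1 nonzero row, so rank(P) = 1.
The column space has dimension equal to the rank: 1.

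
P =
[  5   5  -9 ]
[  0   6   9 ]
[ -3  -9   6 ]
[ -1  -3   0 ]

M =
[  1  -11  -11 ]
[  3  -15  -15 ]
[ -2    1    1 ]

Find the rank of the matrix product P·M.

2

First compute PM:
[[ 38, -139, -139],
 [  0, -81, -81],
 [-42, 174, 174],
 [-10,  56,  56]]
Now row reduce the product.
R3 ← R3 + (21/19)·R1: [0, 387/19, 387/19]
R4 ← R4 + (5/19)·R1: [0, 369/19, 369/19]
R3 ← R3 + (43/171)·R2: [0, 0, 0]
R4 ← R4 + (41/171)·R2: [0, 0, 0]
2 nonzero rows, so rank(PM) = 2.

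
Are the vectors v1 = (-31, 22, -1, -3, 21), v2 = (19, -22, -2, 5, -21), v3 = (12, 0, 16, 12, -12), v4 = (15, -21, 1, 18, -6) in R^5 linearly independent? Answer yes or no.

yes

Form the matrix with these vectors as rows and row reduce.
R2 ← R2 + (19/31)·R1: [0, -264/31, -81/31, 98/31, -252/31]
R3 ← R3 + (12/31)·R1: [0, 264/31, 484/31, 336/31, -120/31]
R4 ← R4 + (15/31)·R1: [0, -321/31, 16/31, 513/31, 129/31]
R3 ← R3 + R2: [0, 0, 13, 14, -12]
R4 ← R4 − (107/88)·R2: [0, 0, 325/88, 559/44, 309/22]
R4 ← R4 − (25/88)·R3: [0, 0, 0, 96/11, 192/11]
4 nonzero rows, so the 4 vectors span a space of dimension 4.
Since 4 = 4, the vectors are linearly independent.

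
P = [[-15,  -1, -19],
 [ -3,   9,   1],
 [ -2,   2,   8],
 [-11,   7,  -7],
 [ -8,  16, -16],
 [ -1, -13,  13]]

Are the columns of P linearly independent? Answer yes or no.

Row reduce P to echelon form.
R2 ← R2 − (1/5)·R1: [0, 46/5, 24/5]
R3 ← R3 − (2/15)·R1: [0, 32/15, 158/15]
R4 ← R4 − (11/15)·R1: [0, 116/15, 104/15]
R5 ← R5 − (8/15)·R1: [0, 248/15, -88/15]
R6 ← R6 − (1/15)·R1: [0, -194/15, 214/15]
R3 ← R3 − (16/69)·R2: [0, 0, 650/69]
R4 ← R4 − (58/69)·R2: [0, 0, 200/69]
R5 ← R5 − (124/69)·R2: [0, 0, -1000/69]
R6 ← R6 + (97/69)·R2: [0, 0, 1450/69]
R4 ← R4 − (4/13)·R3: [0, 0, 0]
R5 ← R5 + (20/13)·R3: [0, 0, 0]
R6 ← R6 − (29/13)·R3: [0, 0, 0]
3 pivots among 3 columns.
Every column is a pivot column, so the columns are linearly independent.

yes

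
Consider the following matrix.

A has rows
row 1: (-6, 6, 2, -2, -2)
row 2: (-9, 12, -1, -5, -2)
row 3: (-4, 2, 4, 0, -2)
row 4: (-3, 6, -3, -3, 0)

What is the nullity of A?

3

Row reduce to echelon form.
R2 ← R2 − (3/2)·R1: [0, 3, -4, -2, 1]
R3 ← R3 − (2/3)·R1: [0, -2, 8/3, 4/3, -2/3]
R4 ← R4 − (1/2)·R1: [0, 3, -4, -2, 1]
R3 ← R3 + (2/3)·R2: [0, 0, 0, 0, 0]
R4 ← R4 − R2: [0, 0, 0, 0, 0]
2 nonzero rows, so rank(A) = 2.
A has 5 columns; by rank–nullity, nullity = 5 − 2 = 3.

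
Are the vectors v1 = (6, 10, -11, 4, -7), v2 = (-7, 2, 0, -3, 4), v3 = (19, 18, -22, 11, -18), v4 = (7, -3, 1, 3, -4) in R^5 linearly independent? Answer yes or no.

Form the matrix with these vectors as rows and row reduce.
R2 ← R2 + (7/6)·R1: [0, 41/3, -77/6, 5/3, -25/6]
R3 ← R3 − (19/6)·R1: [0, -41/3, 77/6, -5/3, 25/6]
R4 ← R4 − (7/6)·R1: [0, -44/3, 83/6, -5/3, 25/6]
R3 ← R3 + R2: [0, 0, 0, 0, 0]
R4 ← R4 + (44/41)·R2: [0, 0, 5/82, 5/41, -25/82]
Swap R3 ↔ R4
3 nonzero rows, so the 4 vectors span a space of dimension 3.
Since 3 < 4, the vectors are linearly dependent.

no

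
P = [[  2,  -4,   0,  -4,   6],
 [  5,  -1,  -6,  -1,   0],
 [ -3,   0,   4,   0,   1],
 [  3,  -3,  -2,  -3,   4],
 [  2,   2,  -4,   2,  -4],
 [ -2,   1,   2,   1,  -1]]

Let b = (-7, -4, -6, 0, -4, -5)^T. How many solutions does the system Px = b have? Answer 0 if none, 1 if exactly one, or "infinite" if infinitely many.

0

Row reduce the augmented matrix [P | b].
R2 ← R2 − (5/2)·R1: [0, 9, -6, 9, -15, 27/2]
R3 ← R3 + (3/2)·R1: [0, -6, 4, -6, 10, -33/2]
R4 ← R4 − (3/2)·R1: [0, 3, -2, 3, -5, 21/2]
R5 ← R5 − R1: [0, 6, -4, 6, -10, 3]
R6 ← R6 + R1: [0, -3, 2, -3, 5, -12]
R3 ← R3 + (2/3)·R2: [0, 0, 0, 0, 0, -15/2]
R4 ← R4 − (1/3)·R2: [0, 0, 0, 0, 0, 6]
R5 ← R5 − (2/3)·R2: [0, 0, 0, 0, 0, -6]
R6 ← R6 + (1/3)·R2: [0, 0, 0, 0, 0, -15/2]
R4 ← R4 + (4/5)·R3: [0, 0, 0, 0, 0, 0]
R5 ← R5 − (4/5)·R3: [0, 0, 0, 0, 0, 0]
R6 ← R6 − R3: [0, 0, 0, 0, 0, 0]
The echelon form has 3 nonzero rows; the last pivot sits in the augmented column, so rank(P) = 2 but rank([P|b]) = 3.
Since the ranks differ, the system is inconsistent.
It has no solutions.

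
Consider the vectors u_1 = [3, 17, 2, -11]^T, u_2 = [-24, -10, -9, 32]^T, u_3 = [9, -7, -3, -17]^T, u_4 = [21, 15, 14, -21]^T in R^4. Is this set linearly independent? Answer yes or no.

Form the matrix with these vectors as rows and row reduce.
R2 ← R2 + (8)·R1: [0, 126, 7, -56]
R3 ← R3 − (3)·R1: [0, -58, -9, 16]
R4 ← R4 − (7)·R1: [0, -104, 0, 56]
R3 ← R3 + (29/63)·R2: [0, 0, -52/9, -88/9]
R4 ← R4 + (52/63)·R2: [0, 0, 52/9, 88/9]
R4 ← R4 + R3: [0, 0, 0, 0]
3 nonzero rows, so the 4 vectors span a space of dimension 3.
Since 3 < 4, the vectors are linearly dependent.

no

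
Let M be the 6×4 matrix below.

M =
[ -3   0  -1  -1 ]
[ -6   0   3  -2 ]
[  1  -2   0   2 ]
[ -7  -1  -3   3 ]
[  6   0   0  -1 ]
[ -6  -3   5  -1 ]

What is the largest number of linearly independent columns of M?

4

Row reduce to echelon form.
R2 ← R2 − (2)·R1: [0, 0, 5, 0]
R3 ← R3 + (1/3)·R1: [0, -2, -1/3, 5/3]
R4 ← R4 − (7/3)·R1: [0, -1, -2/3, 16/3]
R5 ← R5 + (2)·R1: [0, 0, -2, -3]
R6 ← R6 − (2)·R1: [0, -3, 7, 1]
Swap R2 ↔ R3
R4 ← R4 − (1/2)·R2: [0, 0, -1/2, 9/2]
R6 ← R6 − (3/2)·R2: [0, 0, 15/2, -3/2]
R4 ← R4 + (1/10)·R3: [0, 0, 0, 9/2]
R5 ← R5 + (2/5)·R3: [0, 0, 0, -3]
R6 ← R6 − (3/2)·R3: [0, 0, 0, -3/2]
R5 ← R5 + (2/3)·R4: [0, 0, 0, 0]
R6 ← R6 + (1/3)·R4: [0, 0, 0, 0]
Echelon form has 4 nonzero rows, so rank(M) = 4.
The rank gives the maximum number of linearly independent columns: 4.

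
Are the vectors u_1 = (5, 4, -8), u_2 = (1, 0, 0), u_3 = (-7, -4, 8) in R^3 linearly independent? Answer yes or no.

Form the matrix with these vectors as rows and row reduce.
R2 ← R2 − (1/5)·R1: [0, -4/5, 8/5]
R3 ← R3 + (7/5)·R1: [0, 8/5, -16/5]
R3 ← R3 + (2)·R2: [0, 0, 0]
2 nonzero rows, so the 3 vectors span a space of dimension 2.
Since 2 < 3, the vectors are linearly dependent.

no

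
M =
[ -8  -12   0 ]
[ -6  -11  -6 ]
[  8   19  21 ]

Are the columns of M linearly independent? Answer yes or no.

Row reduce M to echelon form.
R2 ← R2 − (3/4)·R1: [0, -2, -6]
R3 ← R3 + R1: [0, 7, 21]
R3 ← R3 + (7/2)·R2: [0, 0, 0]
2 pivots among 3 columns.
Only 2 < 3 pivot columns, so the columns are linearly dependent.

no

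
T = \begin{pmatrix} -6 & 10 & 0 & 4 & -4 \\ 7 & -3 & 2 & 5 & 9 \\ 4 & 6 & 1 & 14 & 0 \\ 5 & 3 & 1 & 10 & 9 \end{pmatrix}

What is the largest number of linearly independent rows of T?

Row reduce to echelon form.
R2 ← R2 + (7/6)·R1: [0, 26/3, 2, 29/3, 13/3]
R3 ← R3 + (2/3)·R1: [0, 38/3, 1, 50/3, -8/3]
R4 ← R4 + (5/6)·R1: [0, 34/3, 1, 40/3, 17/3]
R3 ← R3 − (19/13)·R2: [0, 0, -25/13, 33/13, -9]
R4 ← R4 − (17/13)·R2: [0, 0, -21/13, 9/13, 0]
R4 ← R4 − (21/25)·R3: [0, 0, 0, -36/25, 189/25]
Echelon form has 4 nonzero rows, so rank(T) = 4.
The rank gives the maximum number of linearly independent rows: 4.

4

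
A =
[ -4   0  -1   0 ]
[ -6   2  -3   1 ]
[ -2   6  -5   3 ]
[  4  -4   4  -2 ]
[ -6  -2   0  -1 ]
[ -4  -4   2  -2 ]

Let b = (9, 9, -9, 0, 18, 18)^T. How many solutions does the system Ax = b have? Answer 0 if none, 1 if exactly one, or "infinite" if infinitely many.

Row reduce the augmented matrix [A | b].
R2 ← R2 − (3/2)·R1: [0, 2, -3/2, 1, -9/2]
R3 ← R3 − (1/2)·R1: [0, 6, -9/2, 3, -27/2]
R4 ← R4 + R1: [0, -4, 3, -2, 9]
R5 ← R5 − (3/2)·R1: [0, -2, 3/2, -1, 9/2]
R6 ← R6 − R1: [0, -4, 3, -2, 9]
R3 ← R3 − (3)·R2: [0, 0, 0, 0, 0]
R4 ← R4 + (2)·R2: [0, 0, 0, 0, 0]
R5 ← R5 + R2: [0, 0, 0, 0, 0]
R6 ← R6 + (2)·R2: [0, 0, 0, 0, 0]
The echelon form has 2 nonzero rows, and every pivot lies in the first 4 columns, so rank(A) = rank([A|b]) = 2.
The system is consistent.
rank = 2 < 4 unknowns, so there are infinitely many solutions.

infinite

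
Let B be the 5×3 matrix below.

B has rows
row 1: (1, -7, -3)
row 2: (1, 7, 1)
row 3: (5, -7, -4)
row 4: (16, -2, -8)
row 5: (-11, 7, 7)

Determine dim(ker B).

0

Row reduce to echelon form.
R2 ← R2 − R1: [0, 14, 4]
R3 ← R3 − (5)·R1: [0, 28, 11]
R4 ← R4 − (16)·R1: [0, 110, 40]
R5 ← R5 + (11)·R1: [0, -70, -26]
R3 ← R3 − (2)·R2: [0, 0, 3]
R4 ← R4 − (55/7)·R2: [0, 0, 60/7]
R5 ← R5 + (5)·R2: [0, 0, -6]
R4 ← R4 − (20/7)·R3: [0, 0, 0]
R5 ← R5 + (2)·R3: [0, 0, 0]
3 nonzero rows, so rank(B) = 3.
B has 3 columns; by rank–nullity, nullity = 3 − 3 = 0.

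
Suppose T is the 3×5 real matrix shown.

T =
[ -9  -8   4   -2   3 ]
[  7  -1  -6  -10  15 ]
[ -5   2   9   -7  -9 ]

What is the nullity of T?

2

Row reduce to echelon form.
R2 ← R2 + (7/9)·R1: [0, -65/9, -26/9, -104/9, 52/3]
R3 ← R3 − (5/9)·R1: [0, 58/9, 61/9, -53/9, -32/3]
R3 ← R3 + (58/65)·R2: [0, 0, 21/5, -81/5, 24/5]
3 nonzero rows, so rank(T) = 3.
T has 5 columns; by rank–nullity, nullity = 5 − 3 = 2.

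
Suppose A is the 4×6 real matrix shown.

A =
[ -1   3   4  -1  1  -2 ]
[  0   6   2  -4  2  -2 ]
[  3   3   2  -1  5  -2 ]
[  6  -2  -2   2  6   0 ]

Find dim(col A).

3

Row reduce to echelon form.
R3 ← R3 + (3)·R1: [0, 12, 14, -4, 8, -8]
R4 ← R4 + (6)·R1: [0, 16, 22, -4, 12, -12]
R3 ← R3 − (2)·R2: [0, 0, 10, 4, 4, -4]
R4 ← R4 − (8/3)·R2: [0, 0, 50/3, 20/3, 20/3, -20/3]
R4 ← R4 − (5/3)·R3: [0, 0, 0, 0, 0, 0]
Echelon form has 3 nonzero rows, so rank(A) = 3.
The column space has dimension equal to the rank: 3.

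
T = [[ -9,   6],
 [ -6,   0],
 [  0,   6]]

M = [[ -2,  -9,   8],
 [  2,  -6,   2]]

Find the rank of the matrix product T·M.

First compute TM:
[[ 30,  45, -60],
 [ 12,  54, -48],
 [ 12, -36,  12]]
Now row reduce the product.
R2 ← R2 − (2/5)·R1: [0, 36, -24]
R3 ← R3 − (2/5)·R1: [0, -54, 36]
R3 ← R3 + (3/2)·R2: [0, 0, 0]
2 nonzero rows, so rank(TM) = 2.

2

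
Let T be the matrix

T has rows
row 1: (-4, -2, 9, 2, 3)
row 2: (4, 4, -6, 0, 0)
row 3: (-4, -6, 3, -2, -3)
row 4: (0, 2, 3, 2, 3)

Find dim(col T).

2

Row reduce to echelon form.
R2 ← R2 + R1: [0, 2, 3, 2, 3]
R3 ← R3 − R1: [0, -4, -6, -4, -6]
R3 ← R3 + (2)·R2: [0, 0, 0, 0, 0]
R4 ← R4 − R2: [0, 0, 0, 0, 0]
Echelon form has 2 nonzero rows, so rank(T) = 2.
The column space has dimension equal to the rank: 2.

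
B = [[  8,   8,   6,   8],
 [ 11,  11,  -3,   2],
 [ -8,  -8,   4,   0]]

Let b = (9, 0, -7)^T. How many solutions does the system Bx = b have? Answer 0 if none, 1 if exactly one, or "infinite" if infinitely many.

Row reduce the augmented matrix [B | b].
R2 ← R2 − (11/8)·R1: [0, 0, -45/4, -9, -99/8]
R3 ← R3 + R1: [0, 0, 10, 8, 2]
R3 ← R3 + (8/9)·R2: [0, 0, 0, 0, -9]
The echelon form has 3 nonzero rows; the last pivot sits in the augmented column, so rank(B) = 2 but rank([B|b]) = 3.
Since the ranks differ, the system is inconsistent.
It has no solutions.

0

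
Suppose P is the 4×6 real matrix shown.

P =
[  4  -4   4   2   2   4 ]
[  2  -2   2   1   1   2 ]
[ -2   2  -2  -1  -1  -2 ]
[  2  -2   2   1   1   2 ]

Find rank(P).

Row reduce to echelon form.
R2 ← R2 − (1/2)·R1: [0, 0, 0, 0, 0, 0]
R3 ← R3 + (1/2)·R1: [0, 0, 0, 0, 0, 0]
R4 ← R4 − (1/2)·R1: [0, 0, 0, 0, 0, 0]
Echelon form has 1 nonzero row, so rank(P) = 1.

1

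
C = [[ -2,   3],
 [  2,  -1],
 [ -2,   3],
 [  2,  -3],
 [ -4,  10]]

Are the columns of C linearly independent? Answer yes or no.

Row reduce C to echelon form.
R2 ← R2 + R1: [0, 2]
R3 ← R3 − R1: [0, 0]
R4 ← R4 + R1: [0, 0]
R5 ← R5 − (2)·R1: [0, 4]
R5 ← R5 − (2)·R2: [0, 0]
2 pivots among 2 columns.
Every column is a pivot column, so the columns are linearly independent.

yes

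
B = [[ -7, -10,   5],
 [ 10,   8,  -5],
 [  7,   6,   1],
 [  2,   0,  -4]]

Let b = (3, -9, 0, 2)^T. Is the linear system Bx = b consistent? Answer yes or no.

no

Row reduce the augmented matrix [B | b].
R2 ← R2 + (10/7)·R1: [0, -44/7, 15/7, -33/7]
R3 ← R3 + R1: [0, -4, 6, 3]
R4 ← R4 + (2/7)·R1: [0, -20/7, -18/7, 20/7]
R3 ← R3 − (7/11)·R2: [0, 0, 51/11, 6]
R4 ← R4 − (5/11)·R2: [0, 0, -39/11, 5]
R4 ← R4 + (13/17)·R3: [0, 0, 0, 163/17]
The echelon form has 4 nonzero rows; the last pivot sits in the augmented column, so rank(B) = 3 but rank([B|b]) = 4.
Since the ranks differ, the system is inconsistent.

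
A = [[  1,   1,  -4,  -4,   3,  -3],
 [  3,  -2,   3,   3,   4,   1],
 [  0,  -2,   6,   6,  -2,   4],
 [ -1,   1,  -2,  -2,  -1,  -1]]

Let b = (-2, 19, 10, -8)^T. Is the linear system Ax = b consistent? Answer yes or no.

Row reduce the augmented matrix [A | b].
R2 ← R2 − (3)·R1: [0, -5, 15, 15, -5, 10, 25]
R4 ← R4 + R1: [0, 2, -6, -6, 2, -4, -10]
R3 ← R3 − (2/5)·R2: [0, 0, 0, 0, 0, 0, 0]
R4 ← R4 + (2/5)·R2: [0, 0, 0, 0, 0, 0, 0]
The echelon form has 2 nonzero rows, and every pivot lies in the first 6 columns, so rank(A) = rank([A|b]) = 2.
The system is consistent.

yes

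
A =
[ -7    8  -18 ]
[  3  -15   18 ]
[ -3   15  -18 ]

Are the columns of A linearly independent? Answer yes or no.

Row reduce A to echelon form.
R2 ← R2 + (3/7)·R1: [0, -81/7, 72/7]
R3 ← R3 − (3/7)·R1: [0, 81/7, -72/7]
R3 ← R3 + R2: [0, 0, 0]
2 pivots among 3 columns.
Only 2 < 3 pivot columns, so the columns are linearly dependent.

no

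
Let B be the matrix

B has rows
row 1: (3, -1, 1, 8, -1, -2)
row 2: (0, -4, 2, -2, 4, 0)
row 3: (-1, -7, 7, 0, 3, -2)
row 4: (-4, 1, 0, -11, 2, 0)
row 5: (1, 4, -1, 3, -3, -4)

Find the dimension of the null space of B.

2

Row reduce to echelon form.
R3 ← R3 + (1/3)·R1: [0, -22/3, 22/3, 8/3, 8/3, -8/3]
R4 ← R4 + (4/3)·R1: [0, -1/3, 4/3, -1/3, 2/3, -8/3]
R5 ← R5 − (1/3)·R1: [0, 13/3, -4/3, 1/3, -8/3, -10/3]
R3 ← R3 − (11/6)·R2: [0, 0, 11/3, 19/3, -14/3, -8/3]
R4 ← R4 − (1/12)·R2: [0, 0, 7/6, -1/6, 1/3, -8/3]
R5 ← R5 + (13/12)·R2: [0, 0, 5/6, -11/6, 5/3, -10/3]
R4 ← R4 − (7/22)·R3: [0, 0, 0, -24/11, 20/11, -20/11]
R5 ← R5 − (5/22)·R3: [0, 0, 0, -36/11, 30/11, -30/11]
R5 ← R5 − (3/2)·R4: [0, 0, 0, 0, 0, 0]
4 nonzero rows, so rank(B) = 4.
B has 6 columns; by rank–nullity, nullity = 6 − 4 = 2.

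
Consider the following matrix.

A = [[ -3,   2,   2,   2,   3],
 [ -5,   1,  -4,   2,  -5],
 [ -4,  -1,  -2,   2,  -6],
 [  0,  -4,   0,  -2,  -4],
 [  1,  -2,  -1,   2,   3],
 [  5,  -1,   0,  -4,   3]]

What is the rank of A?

5

Row reduce to echelon form.
R2 ← R2 − (5/3)·R1: [0, -7/3, -22/3, -4/3, -10]
R3 ← R3 − (4/3)·R1: [0, -11/3, -14/3, -2/3, -10]
R5 ← R5 + (1/3)·R1: [0, -4/3, -1/3, 8/3, 4]
R6 ← R6 + (5/3)·R1: [0, 7/3, 10/3, -2/3, 8]
R3 ← R3 − (11/7)·R2: [0, 0, 48/7, 10/7, 40/7]
R4 ← R4 − (12/7)·R2: [0, 0, 88/7, 2/7, 92/7]
R5 ← R5 − (4/7)·R2: [0, 0, 27/7, 24/7, 68/7]
R6 ← R6 + R2: [0, 0, -4, -2, -2]
R4 ← R4 − (11/6)·R3: [0, 0, 0, -7/3, 8/3]
R5 ← R5 − (9/16)·R3: [0, 0, 0, 21/8, 13/2]
R6 ← R6 + (7/12)·R3: [0, 0, 0, -7/6, 4/3]
R5 ← R5 + (9/8)·R4: [0, 0, 0, 0, 19/2]
R6 ← R6 − (1/2)·R4: [0, 0, 0, 0, 0]
Echelon form has 5 nonzero rows, so rank(A) = 5.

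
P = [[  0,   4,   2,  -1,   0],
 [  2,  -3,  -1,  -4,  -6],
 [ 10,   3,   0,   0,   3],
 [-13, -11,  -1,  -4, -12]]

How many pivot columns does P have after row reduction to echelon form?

4

Row reduce to echelon form.
Swap R1 ↔ R2
R3 ← R3 − (5)·R1: [0, 18, 5, 20, 33]
R4 ← R4 + (13/2)·R1: [0, -61/2, -15/2, -30, -51]
R3 ← R3 − (9/2)·R2: [0, 0, -4, 49/2, 33]
R4 ← R4 + (61/8)·R2: [0, 0, 31/4, -301/8, -51]
R4 ← R4 + (31/16)·R3: [0, 0, 0, 315/32, 207/16]
Echelon form has 4 nonzero rows, so rank(P) = 4.
Each nonzero row contributes one pivot column: 4 pivot columns.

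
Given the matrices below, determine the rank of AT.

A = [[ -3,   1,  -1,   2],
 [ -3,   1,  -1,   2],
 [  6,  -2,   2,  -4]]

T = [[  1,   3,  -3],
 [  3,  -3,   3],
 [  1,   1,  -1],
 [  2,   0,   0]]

1

First compute AT:
[[  3, -13,  13],
 [  3, -13,  13],
 [ -6,  26, -26]]
Now row reduce the product.
R2 ← R2 − R1: [0, 0, 0]
R3 ← R3 + (2)·R1: [0, 0, 0]
1 nonzero row, so rank(AT) = 1.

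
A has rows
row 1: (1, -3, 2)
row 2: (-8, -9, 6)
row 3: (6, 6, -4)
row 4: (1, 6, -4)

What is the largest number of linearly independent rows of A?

Row reduce to echelon form.
R2 ← R2 + (8)·R1: [0, -33, 22]
R3 ← R3 − (6)·R1: [0, 24, -16]
R4 ← R4 − R1: [0, 9, -6]
R3 ← R3 + (8/11)·R2: [0, 0, 0]
R4 ← R4 + (3/11)·R2: [0, 0, 0]
Echelon form has 2 nonzero rows, so rank(A) = 2.
The rank gives the maximum number of linearly independent rows: 2.

2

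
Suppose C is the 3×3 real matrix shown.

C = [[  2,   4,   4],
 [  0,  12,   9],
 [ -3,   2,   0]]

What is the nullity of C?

Row reduce to echelon form.
R3 ← R3 + (3/2)·R1: [0, 8, 6]
R3 ← R3 − (2/3)·R2: [0, 0, 0]
2 nonzero rows, so rank(C) = 2.
C has 3 columns; by rank–nullity, nullity = 3 − 2 = 1.

1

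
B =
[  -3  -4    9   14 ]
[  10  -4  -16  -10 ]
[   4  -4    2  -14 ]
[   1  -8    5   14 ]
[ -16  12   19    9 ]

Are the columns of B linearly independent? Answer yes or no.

no

Row reduce B to echelon form.
R2 ← R2 + (10/3)·R1: [0, -52/3, 14, 110/3]
R3 ← R3 + (4/3)·R1: [0, -28/3, 14, 14/3]
R4 ← R4 + (1/3)·R1: [0, -28/3, 8, 56/3]
R5 ← R5 − (16/3)·R1: [0, 100/3, -29, -197/3]
R3 ← R3 − (7/13)·R2: [0, 0, 84/13, -196/13]
R4 ← R4 − (7/13)·R2: [0, 0, 6/13, -14/13]
R5 ← R5 + (25/13)·R2: [0, 0, -27/13, 63/13]
R4 ← R4 − (1/14)·R3: [0, 0, 0, 0]
R5 ← R5 + (9/28)·R3: [0, 0, 0, 0]
3 pivots among 4 columns.
Only 3 < 4 pivot columns, so the columns are linearly dependent.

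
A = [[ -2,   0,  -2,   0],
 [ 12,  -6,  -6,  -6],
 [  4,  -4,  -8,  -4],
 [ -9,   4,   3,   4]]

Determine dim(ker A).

Row reduce to echelon form.
R2 ← R2 + (6)·R1: [0, -6, -18, -6]
R3 ← R3 + (2)·R1: [0, -4, -12, -4]
R4 ← R4 − (9/2)·R1: [0, 4, 12, 4]
R3 ← R3 − (2/3)·R2: [0, 0, 0, 0]
R4 ← R4 + (2/3)·R2: [0, 0, 0, 0]
2 nonzero rows, so rank(A) = 2.
A has 4 columns; by rank–nullity, nullity = 4 − 2 = 2.

2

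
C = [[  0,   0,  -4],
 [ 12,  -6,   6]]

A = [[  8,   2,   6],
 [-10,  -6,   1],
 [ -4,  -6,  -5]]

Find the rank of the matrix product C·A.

2

First compute CA:
[[ 16,  24,  20],
 [132,  24,  36]]
Now row reduce the product.
R2 ← R2 − (33/4)·R1: [0, -174, -129]
2 nonzero rows, so rank(CA) = 2.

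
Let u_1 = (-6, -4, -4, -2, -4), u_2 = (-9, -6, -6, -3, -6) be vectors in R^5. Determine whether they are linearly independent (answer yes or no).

no

Form the matrix with these vectors as rows and row reduce.
R2 ← R2 − (3/2)·R1: [0, 0, 0, 0, 0]
1 nonzero row, so the 2 vectors span a space of dimension 1.
Since 1 < 2, the vectors are linearly dependent.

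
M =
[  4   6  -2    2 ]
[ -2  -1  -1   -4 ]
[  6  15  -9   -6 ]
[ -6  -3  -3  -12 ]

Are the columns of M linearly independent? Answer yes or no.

Row reduce M to echelon form.
R2 ← R2 + (1/2)·R1: [0, 2, -2, -3]
R3 ← R3 − (3/2)·R1: [0, 6, -6, -9]
R4 ← R4 + (3/2)·R1: [0, 6, -6, -9]
R3 ← R3 − (3)·R2: [0, 0, 0, 0]
R4 ← R4 − (3)·R2: [0, 0, 0, 0]
2 pivots among 4 columns.
Only 2 < 4 pivot columns, so the columns are linearly dependent.

no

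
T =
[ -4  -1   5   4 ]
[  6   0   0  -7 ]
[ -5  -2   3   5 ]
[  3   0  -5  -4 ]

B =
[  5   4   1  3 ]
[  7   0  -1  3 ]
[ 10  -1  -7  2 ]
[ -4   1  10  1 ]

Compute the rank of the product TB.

4

First compute TB:
[[  7, -17,   2,  -1],
 [ 58,  17, -64,  11],
 [-29, -18,  26, -10],
 [-19,  13,  -2,  -5]]
Now row reduce the product.
R2 ← R2 − (58/7)·R1: [0, 1105/7, -564/7, 135/7]
R3 ← R3 + (29/7)·R1: [0, -619/7, 240/7, -99/7]
R4 ← R4 + (19/7)·R1: [0, -232/7, 24/7, -54/7]
R3 ← R3 + (619/1105)·R2: [0, 0, -11988/1105, -738/221]
R4 ← R4 + (232/1105)·R2: [0, 0, -14904/1105, -810/221]
R4 ← R4 − (46/37)·R3: [0, 0, 0, 18/37]
4 nonzero rows, so rank(TB) = 4.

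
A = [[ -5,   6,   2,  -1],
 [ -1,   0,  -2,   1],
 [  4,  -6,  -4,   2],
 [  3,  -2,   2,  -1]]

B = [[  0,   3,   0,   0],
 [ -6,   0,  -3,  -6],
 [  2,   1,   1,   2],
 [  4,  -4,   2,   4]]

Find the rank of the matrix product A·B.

2

First compute AB:
[[-36,  -9, -18, -36],
 [  0,  -9,   0,   0],
 [ 36,   0,  18,  36],
 [ 12,  15,   6,  12]]
Now row reduce the product.
R3 ← R3 + R1: [0, -9, 0, 0]
R4 ← R4 + (1/3)·R1: [0, 12, 0, 0]
R3 ← R3 − R2: [0, 0, 0, 0]
R4 ← R4 + (4/3)·R2: [0, 0, 0, 0]
2 nonzero rows, so rank(AB) = 2.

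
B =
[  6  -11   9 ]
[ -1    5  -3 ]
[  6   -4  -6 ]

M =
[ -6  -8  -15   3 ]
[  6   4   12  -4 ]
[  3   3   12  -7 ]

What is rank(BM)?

3

First compute BM:
[[-75, -65, -114,  -1],
 [ 27,  19,  39,  -2],
 [-78, -82, -210,  76]]
Now row reduce the product.
R2 ← R2 + (9/25)·R1: [0, -22/5, -51/25, -59/25]
R3 ← R3 − (26/25)·R1: [0, -72/5, -2286/25, 1926/25]
R3 ← R3 − (36/11)·R2: [0, 0, -4662/55, 4662/55]
3 nonzero rows, so rank(BM) = 3.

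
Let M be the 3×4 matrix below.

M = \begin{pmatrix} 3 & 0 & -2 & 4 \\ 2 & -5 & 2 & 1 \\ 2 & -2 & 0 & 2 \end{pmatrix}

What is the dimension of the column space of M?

2

Row reduce to echelon form.
R2 ← R2 − (2/3)·R1: [0, -5, 10/3, -5/3]
R3 ← R3 − (2/3)·R1: [0, -2, 4/3, -2/3]
R3 ← R3 − (2/5)·R2: [0, 0, 0, 0]
Echelon form has 2 nonzero rows, so rank(M) = 2.
The column space has dimension equal to the rank: 2.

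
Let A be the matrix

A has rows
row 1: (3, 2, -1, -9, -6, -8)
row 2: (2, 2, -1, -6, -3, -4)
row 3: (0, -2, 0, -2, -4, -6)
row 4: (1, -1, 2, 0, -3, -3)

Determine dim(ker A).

3

Row reduce to echelon form.
R2 ← R2 − (2/3)·R1: [0, 2/3, -1/3, 0, 1, 4/3]
R4 ← R4 − (1/3)·R1: [0, -5/3, 7/3, 3, -1, -1/3]
R3 ← R3 + (3)·R2: [0, 0, -1, -2, -1, -2]
R4 ← R4 + (5/2)·R2: [0, 0, 3/2, 3, 3/2, 3]
R4 ← R4 + (3/2)·R3: [0, 0, 0, 0, 0, 0]
3 nonzero rows, so rank(A) = 3.
A has 6 columns; by rank–nullity, nullity = 6 − 3 = 3.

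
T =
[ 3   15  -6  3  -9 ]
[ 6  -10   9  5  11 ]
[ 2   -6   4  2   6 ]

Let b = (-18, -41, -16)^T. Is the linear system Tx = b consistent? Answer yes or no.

yes

Row reduce the augmented matrix [T | b].
R2 ← R2 − (2)·R1: [0, -40, 21, -1, 29, -5]
R3 ← R3 − (2/3)·R1: [0, -16, 8, 0, 12, -4]
R3 ← R3 − (2/5)·R2: [0, 0, -2/5, 2/5, 2/5, -2]
The echelon form has 3 nonzero rows, and every pivot lies in the first 5 columns, so rank(T) = rank([T|b]) = 3.
The system is consistent.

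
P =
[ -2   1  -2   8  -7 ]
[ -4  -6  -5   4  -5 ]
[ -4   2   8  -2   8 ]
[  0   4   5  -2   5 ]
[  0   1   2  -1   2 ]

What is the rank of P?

4

Row reduce to echelon form.
R2 ← R2 − (2)·R1: [0, -8, -1, -12, 9]
R3 ← R3 − (2)·R1: [0, 0, 12, -18, 22]
R4 ← R4 + (1/2)·R2: [0, 0, 9/2, -8, 19/2]
R5 ← R5 + (1/8)·R2: [0, 0, 15/8, -5/2, 25/8]
R4 ← R4 − (3/8)·R3: [0, 0, 0, -5/4, 5/4]
R5 ← R5 − (5/32)·R3: [0, 0, 0, 5/16, -5/16]
R5 ← R5 + (1/4)·R4: [0, 0, 0, 0, 0]
Echelon form has 4 nonzero rows, so rank(P) = 4.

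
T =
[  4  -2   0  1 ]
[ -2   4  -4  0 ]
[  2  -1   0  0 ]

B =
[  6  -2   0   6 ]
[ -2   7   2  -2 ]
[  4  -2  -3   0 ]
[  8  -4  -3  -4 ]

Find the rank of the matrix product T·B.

3

First compute TB:
[[ 36, -26,  -7,  24],
 [-36,  40,  20, -20],
 [ 14, -11,  -2,  14]]
Now row reduce the product.
R2 ← R2 + R1: [0, 14, 13, 4]
R3 ← R3 − (7/18)·R1: [0, -8/9, 13/18, 14/3]
R3 ← R3 + (4/63)·R2: [0, 0, 65/42, 310/63]
3 nonzero rows, so rank(TB) = 3.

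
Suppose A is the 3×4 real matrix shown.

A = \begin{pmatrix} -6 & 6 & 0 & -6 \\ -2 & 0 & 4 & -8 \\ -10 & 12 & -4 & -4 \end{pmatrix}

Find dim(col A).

2

Row reduce to echelon form.
R2 ← R2 − (1/3)·R1: [0, -2, 4, -6]
R3 ← R3 − (5/3)·R1: [0, 2, -4, 6]
R3 ← R3 + R2: [0, 0, 0, 0]
Echelon form has 2 nonzero rows, so rank(A) = 2.
The column space has dimension equal to the rank: 2.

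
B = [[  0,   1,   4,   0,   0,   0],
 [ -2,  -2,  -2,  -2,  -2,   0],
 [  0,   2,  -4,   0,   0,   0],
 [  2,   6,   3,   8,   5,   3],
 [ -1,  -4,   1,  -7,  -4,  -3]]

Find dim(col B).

4

Row reduce to echelon form.
Swap R1 ↔ R2
R4 ← R4 + R1: [0, 4, 1, 6, 3, 3]
R5 ← R5 − (1/2)·R1: [0, -3, 2, -6, -3, -3]
R3 ← R3 − (2)·R2: [0, 0, -12, 0, 0, 0]
R4 ← R4 − (4)·R2: [0, 0, -15, 6, 3, 3]
R5 ← R5 + (3)·R2: [0, 0, 14, -6, -3, -3]
R4 ← R4 − (5/4)·R3: [0, 0, 0, 6, 3, 3]
R5 ← R5 + (7/6)·R3: [0, 0, 0, -6, -3, -3]
R5 ← R5 + R4: [0, 0, 0, 0, 0, 0]
Echelon form has 4 nonzero rows, so rank(B) = 4.
The column space has dimension equal to the rank: 4.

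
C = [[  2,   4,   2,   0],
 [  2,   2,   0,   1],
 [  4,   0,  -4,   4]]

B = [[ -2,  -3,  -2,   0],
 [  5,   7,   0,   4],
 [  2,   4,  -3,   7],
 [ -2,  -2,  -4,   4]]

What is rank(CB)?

First compute CB:
[[ 20,  30, -10,  30],
 [  4,   6,  -8,  12],
 [-24, -36, -12, -12]]
Now row reduce the product.
R2 ← R2 − (1/5)·R1: [0, 0, -6, 6]
R3 ← R3 + (6/5)·R1: [0, 0, -24, 24]
R3 ← R3 − (4)·R2: [0, 0, 0, 0]
2 nonzero rows, so rank(CB) = 2.

2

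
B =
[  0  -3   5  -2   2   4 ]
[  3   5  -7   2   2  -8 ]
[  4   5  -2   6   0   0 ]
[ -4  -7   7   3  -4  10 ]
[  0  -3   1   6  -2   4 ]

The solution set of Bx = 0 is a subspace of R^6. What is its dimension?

Row reduce to echelon form.
Swap R1 ↔ R2
R3 ← R3 − (4/3)·R1: [0, -5/3, 22/3, 10/3, -8/3, 32/3]
R4 ← R4 + (4/3)·R1: [0, -1/3, -7/3, 17/3, -4/3, -2/3]
R3 ← R3 − (5/9)·R2: [0, 0, 41/9, 40/9, -34/9, 76/9]
R4 ← R4 − (1/9)·R2: [0, 0, -26/9, 53/9, -14/9, -10/9]
R5 ← R5 − R2: [0, 0, -4, 8, -4, 0]
R4 ← R4 + (26/41)·R3: [0, 0, 0, 357/41, -162/41, 174/41]
R5 ← R5 + (36/41)·R3: [0, 0, 0, 488/41, -300/41, 304/41]
R5 ← R5 − (488/357)·R4: [0, 0, 0, 0, -228/119, 192/119]
5 nonzero rows, so rank(B) = 5.
B has 6 columns; by rank–nullity, nullity = 6 − 5 = 1.

1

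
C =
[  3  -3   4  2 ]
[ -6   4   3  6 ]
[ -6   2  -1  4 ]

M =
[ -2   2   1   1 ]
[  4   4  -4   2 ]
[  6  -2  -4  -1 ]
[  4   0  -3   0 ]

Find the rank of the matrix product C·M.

First compute CM:
[[ 14, -14,  -7,  -7],
 [ 70,  -2, -52,  -1],
 [ 30,  -2, -22,  -1]]
Now row reduce the product.
R2 ← R2 − (5)·R1: [0, 68, -17, 34]
R3 ← R3 − (15/7)·R1: [0, 28, -7, 14]
R3 ← R3 − (7/17)·R2: [0, 0, 0, 0]
2 nonzero rows, so rank(CM) = 2.

2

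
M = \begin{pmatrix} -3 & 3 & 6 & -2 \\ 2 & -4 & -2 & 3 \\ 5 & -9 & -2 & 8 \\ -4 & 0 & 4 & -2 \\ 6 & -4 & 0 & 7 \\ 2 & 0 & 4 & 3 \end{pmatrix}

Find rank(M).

Row reduce to echelon form.
R2 ← R2 + (2/3)·R1: [0, -2, 2, 5/3]
R3 ← R3 + (5/3)·R1: [0, -4, 8, 14/3]
R4 ← R4 − (4/3)·R1: [0, -4, -4, 2/3]
R5 ← R5 + (2)·R1: [0, 2, 12, 3]
R6 ← R6 + (2/3)·R1: [0, 2, 8, 5/3]
R3 ← R3 − (2)·R2: [0, 0, 4, 4/3]
R4 ← R4 − (2)·R2: [0, 0, -8, -8/3]
R5 ← R5 + R2: [0, 0, 14, 14/3]
R6 ← R6 + R2: [0, 0, 10, 10/3]
R4 ← R4 + (2)·R3: [0, 0, 0, 0]
R5 ← R5 − (7/2)·R3: [0, 0, 0, 0]
R6 ← R6 − (5/2)·R3: [0, 0, 0, 0]
Echelon form has 3 nonzero rows, so rank(M) = 3.

3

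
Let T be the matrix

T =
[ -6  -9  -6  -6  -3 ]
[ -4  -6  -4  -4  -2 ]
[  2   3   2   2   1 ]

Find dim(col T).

Row reduce to echelon form.
R2 ← R2 − (2/3)·R1: [0, 0, 0, 0, 0]
R3 ← R3 + (1/3)·R1: [0, 0, 0, 0, 0]
Echelon form has 1 nonzero row, so rank(T) = 1.
The column space has dimension equal to the rank: 1.

1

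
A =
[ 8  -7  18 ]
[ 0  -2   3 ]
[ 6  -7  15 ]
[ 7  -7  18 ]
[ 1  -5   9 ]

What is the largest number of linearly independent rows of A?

Row reduce to echelon form.
R3 ← R3 − (3/4)·R1: [0, -7/4, 3/2]
R4 ← R4 − (7/8)·R1: [0, -7/8, 9/4]
R5 ← R5 − (1/8)·R1: [0, -33/8, 27/4]
R3 ← R3 − (7/8)·R2: [0, 0, -9/8]
R4 ← R4 − (7/16)·R2: [0, 0, 15/16]
R5 ← R5 − (33/16)·R2: [0, 0, 9/16]
R4 ← R4 + (5/6)·R3: [0, 0, 0]
R5 ← R5 + (1/2)·R3: [0, 0, 0]
Echelon form has 3 nonzero rows, so rank(A) = 3.
The rank gives the maximum number of linearly independent rows: 3.

3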